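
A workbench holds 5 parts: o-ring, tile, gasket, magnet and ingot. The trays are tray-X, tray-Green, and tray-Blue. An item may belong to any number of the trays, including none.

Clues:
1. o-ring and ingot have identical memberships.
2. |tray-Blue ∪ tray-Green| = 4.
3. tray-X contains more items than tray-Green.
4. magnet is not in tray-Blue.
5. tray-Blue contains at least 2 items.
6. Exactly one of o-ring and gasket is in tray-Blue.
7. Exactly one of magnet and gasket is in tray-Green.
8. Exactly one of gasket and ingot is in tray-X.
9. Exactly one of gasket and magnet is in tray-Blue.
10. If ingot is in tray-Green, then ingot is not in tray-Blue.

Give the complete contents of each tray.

tray-X = {ingot, magnet, o-ring, tile}; tray-Green = {gasket, ingot, o-ring}; tray-Blue = {gasket, tile}

From (4): magnet ∉ tray-Blue.
(9) (exactly one): gasket ∈ tray-Blue.
(6) (exactly one): o-ring ∉ tray-Blue.
(1): ingot matches o-ring: ingot ∉ tray-Blue.
(5): only 2 candidates remain for tray-Blue, so all are in.
Suppose o-ring ∉ tray-X: no assignment then satisfies all the clues, so o-ring ∈ tray-X.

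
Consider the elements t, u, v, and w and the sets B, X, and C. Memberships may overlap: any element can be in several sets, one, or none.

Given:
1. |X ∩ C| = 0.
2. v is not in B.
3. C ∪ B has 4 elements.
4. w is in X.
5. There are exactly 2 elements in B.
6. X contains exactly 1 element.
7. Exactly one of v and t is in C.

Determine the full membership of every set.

From (2): v ∉ B.
From (4): w ∈ X.
(6): X already has 1, so the rest are out.
Suppose t ∉ B: no assignment then satisfies all the clues, so t ∈ B.

B = {t, w}; X = {w}; C = {u, v}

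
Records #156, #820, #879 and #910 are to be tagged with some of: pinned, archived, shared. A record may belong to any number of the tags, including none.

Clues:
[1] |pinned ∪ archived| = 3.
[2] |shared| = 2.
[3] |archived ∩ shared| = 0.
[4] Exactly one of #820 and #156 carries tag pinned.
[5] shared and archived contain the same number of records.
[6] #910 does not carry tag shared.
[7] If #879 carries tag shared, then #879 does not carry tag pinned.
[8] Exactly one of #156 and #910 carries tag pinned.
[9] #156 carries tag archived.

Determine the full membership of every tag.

From (6): #910 ∉ shared.
From (9): #156 ∈ archived.
Suppose #156 ∈ pinned: no assignment then satisfies all the clues, so #156 ∉ pinned.

pinned = {#820, #910}; archived = {#156, #910}; shared = {#820, #879}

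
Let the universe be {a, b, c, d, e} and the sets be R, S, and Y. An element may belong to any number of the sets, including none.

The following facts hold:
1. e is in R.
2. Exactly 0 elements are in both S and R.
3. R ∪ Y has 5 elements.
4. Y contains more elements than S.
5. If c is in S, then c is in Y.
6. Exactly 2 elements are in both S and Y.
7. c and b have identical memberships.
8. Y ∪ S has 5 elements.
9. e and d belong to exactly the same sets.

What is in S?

From (1): e ∈ R.
(9): d matches e: d ∈ R.
Suppose a ∈ S: no assignment then satisfies all the clues, so a ∉ S.

S = {b, c}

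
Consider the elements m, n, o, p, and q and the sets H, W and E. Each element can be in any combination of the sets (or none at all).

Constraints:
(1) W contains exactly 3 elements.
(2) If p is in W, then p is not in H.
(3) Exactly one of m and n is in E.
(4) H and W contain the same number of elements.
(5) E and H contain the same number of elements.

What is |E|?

3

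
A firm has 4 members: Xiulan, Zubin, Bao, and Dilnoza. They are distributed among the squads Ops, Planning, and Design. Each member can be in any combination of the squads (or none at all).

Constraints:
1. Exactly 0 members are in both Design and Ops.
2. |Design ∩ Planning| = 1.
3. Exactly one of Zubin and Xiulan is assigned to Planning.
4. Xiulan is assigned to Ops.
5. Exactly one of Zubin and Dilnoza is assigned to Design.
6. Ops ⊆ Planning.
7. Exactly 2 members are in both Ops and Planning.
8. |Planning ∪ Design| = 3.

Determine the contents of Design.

Design = {Dilnoza}

From (4): Xiulan ∈ Ops.
(6) with Xiulan ∈ Ops: Xiulan ∈ Planning.
(3) (exactly one): Zubin ∉ Planning.
(6) contrapositive: Zubin ∉ Ops.
Suppose Xiulan ∈ Design: no assignment then satisfies all the clues, so Xiulan ∉ Design.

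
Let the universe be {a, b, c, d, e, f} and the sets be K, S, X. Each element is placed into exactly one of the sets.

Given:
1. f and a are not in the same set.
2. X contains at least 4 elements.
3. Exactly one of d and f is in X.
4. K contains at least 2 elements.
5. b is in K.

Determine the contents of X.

X = {a, c, d, e}

From (5): b ∈ K.
Suppose a ∉ X: no assignment then satisfies all the clues, so a ∈ X.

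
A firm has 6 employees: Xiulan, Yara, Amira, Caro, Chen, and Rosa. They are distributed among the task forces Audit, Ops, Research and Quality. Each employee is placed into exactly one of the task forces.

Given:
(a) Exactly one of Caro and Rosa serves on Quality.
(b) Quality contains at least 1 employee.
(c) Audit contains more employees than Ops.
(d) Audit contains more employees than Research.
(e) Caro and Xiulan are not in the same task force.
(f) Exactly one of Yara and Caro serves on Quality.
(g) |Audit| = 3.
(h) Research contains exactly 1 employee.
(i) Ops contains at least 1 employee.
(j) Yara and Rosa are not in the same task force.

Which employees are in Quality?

Quality = {Caro}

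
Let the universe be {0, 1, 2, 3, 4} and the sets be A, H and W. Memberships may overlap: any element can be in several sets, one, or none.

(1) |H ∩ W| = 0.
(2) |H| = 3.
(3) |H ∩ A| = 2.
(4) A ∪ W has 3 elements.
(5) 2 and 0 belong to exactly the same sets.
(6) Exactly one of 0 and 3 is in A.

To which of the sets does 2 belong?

2: A, H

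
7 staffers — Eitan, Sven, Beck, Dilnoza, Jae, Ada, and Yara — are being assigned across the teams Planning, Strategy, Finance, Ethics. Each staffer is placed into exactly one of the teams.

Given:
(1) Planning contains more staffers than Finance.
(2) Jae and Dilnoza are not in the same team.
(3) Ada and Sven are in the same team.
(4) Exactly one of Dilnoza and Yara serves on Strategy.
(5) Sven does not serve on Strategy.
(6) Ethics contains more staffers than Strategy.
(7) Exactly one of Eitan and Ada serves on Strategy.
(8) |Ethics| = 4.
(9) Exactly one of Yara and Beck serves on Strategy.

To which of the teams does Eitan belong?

From (5): Sven ∉ Strategy.
(3): Ada matches Sven: Ada ∉ Strategy.
(7) (exactly one): Eitan ∈ Strategy.

Eitan: Strategy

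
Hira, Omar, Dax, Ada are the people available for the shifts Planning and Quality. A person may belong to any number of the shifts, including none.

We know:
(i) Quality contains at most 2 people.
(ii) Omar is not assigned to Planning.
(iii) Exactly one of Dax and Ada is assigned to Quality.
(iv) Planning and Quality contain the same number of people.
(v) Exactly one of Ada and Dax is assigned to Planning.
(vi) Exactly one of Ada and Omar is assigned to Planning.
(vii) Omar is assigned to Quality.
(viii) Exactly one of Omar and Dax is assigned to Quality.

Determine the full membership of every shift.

From (ii): Omar ∉ Planning.
From (vii): Omar ∈ Quality.
(vi) (exactly one): Ada ∈ Planning.
(viii) (exactly one): Dax ∉ Quality.
(iii) (exactly one): Ada ∈ Quality.
(v) (exactly one): Dax ∉ Planning.
(i): Quality already has 2, so the rest are out.
Suppose Hira ∉ Planning: no assignment then satisfies all the clues, so Hira ∈ Planning.

Planning = {Ada, Hira}; Quality = {Ada, Omar}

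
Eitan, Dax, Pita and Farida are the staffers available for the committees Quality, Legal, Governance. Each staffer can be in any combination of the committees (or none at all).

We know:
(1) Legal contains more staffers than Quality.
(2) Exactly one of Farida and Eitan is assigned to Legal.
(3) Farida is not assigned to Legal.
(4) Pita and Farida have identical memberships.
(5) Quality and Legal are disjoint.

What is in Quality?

Quality = {}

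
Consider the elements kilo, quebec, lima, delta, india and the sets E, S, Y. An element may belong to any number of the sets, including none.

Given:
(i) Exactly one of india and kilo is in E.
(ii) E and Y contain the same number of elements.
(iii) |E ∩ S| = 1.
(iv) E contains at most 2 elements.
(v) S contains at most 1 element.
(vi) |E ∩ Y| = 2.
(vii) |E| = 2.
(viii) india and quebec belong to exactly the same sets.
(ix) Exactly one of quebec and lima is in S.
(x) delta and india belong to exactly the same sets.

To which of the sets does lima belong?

lima: E, S, Y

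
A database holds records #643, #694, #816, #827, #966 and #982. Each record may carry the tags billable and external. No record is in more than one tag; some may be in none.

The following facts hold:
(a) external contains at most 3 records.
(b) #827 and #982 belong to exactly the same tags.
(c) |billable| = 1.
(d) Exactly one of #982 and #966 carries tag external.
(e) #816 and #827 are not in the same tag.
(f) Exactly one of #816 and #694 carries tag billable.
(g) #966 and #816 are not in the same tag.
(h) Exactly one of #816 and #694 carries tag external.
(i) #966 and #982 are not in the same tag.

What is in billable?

billable = {#816}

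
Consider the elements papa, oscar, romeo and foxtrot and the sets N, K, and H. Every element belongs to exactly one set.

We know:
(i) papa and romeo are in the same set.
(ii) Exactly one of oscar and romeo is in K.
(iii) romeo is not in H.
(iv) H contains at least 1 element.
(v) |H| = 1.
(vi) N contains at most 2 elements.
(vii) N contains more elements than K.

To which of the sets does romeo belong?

romeo: N

From (iii): romeo ∉ H.
(i): papa matches romeo: papa ∉ H.
Suppose romeo ∉ N: no assignment then satisfies all the clues, so romeo ∈ N.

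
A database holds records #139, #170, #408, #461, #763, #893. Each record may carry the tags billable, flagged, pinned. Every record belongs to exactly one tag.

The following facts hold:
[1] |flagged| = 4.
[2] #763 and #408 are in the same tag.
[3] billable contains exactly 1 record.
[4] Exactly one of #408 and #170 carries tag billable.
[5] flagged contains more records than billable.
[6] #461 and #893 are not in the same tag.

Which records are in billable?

billable = {#170}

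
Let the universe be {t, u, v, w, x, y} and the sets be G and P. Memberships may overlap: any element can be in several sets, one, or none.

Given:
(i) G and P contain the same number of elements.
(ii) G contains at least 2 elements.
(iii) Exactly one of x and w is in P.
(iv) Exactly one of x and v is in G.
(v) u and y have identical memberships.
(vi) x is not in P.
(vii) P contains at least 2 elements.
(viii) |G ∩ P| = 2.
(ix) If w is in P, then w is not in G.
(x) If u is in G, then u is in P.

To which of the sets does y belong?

y: G, P

From (vi): x ∉ P.
(iii) (exactly one): w ∈ P.
(ix): w ∉ G.
Suppose y ∉ G: no assignment then satisfies all the clues, so y ∈ G.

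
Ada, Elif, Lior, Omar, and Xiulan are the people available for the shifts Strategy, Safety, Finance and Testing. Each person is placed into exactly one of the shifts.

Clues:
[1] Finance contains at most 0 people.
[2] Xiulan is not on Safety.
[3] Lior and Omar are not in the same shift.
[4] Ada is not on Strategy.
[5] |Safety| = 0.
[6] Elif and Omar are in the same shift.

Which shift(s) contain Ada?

From (2): Xiulan ∉ Safety.
From (4): Ada ∉ Strategy.
(1): Finance already has 0, so the rest are out.
(5): Safety already has 0, so the rest are out.
Only one shift left: Ada ∈ Testing.

Ada: Testing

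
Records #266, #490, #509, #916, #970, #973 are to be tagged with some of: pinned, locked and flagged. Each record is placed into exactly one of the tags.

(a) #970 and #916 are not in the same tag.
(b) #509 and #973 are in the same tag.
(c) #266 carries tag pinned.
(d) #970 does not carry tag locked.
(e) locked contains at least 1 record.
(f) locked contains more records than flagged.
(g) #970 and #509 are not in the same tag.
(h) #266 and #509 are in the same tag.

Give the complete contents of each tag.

pinned = {#266, #509, #973}; locked = {#490, #916}; flagged = {#970}

From (c): #266 ∈ pinned.
From (d): #970 ∉ locked.
(h): #509 matches #266: #509 ∈ pinned.
(b): #973 matches #509: #973 ∈ pinned.
(g): #970 ∉ pinned.
Only one tag left: #970 ∈ flagged.
(a): #916 ∉ flagged.
Suppose #490 ∈ pinned: no assignment then satisfies all the clues, so #490 ∉ pinned.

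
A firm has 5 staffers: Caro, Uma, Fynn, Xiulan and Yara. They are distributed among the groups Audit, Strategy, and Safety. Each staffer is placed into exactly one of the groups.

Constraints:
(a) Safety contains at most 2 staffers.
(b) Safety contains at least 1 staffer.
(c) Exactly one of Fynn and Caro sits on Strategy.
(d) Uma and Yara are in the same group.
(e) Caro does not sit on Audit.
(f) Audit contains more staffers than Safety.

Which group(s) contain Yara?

Yara: Audit

From (e): Caro ∉ Audit.
Suppose Yara ∉ Audit: no assignment then satisfies all the clues, so Yara ∈ Audit.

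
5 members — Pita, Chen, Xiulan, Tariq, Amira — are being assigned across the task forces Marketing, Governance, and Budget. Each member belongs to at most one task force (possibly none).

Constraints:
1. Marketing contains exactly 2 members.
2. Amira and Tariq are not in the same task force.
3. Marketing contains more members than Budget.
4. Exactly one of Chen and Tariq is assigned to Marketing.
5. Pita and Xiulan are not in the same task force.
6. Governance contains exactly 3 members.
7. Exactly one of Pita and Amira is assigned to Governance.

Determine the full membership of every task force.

Marketing = {Pita, Tariq}; Governance = {Amira, Chen, Xiulan}; Budget = {}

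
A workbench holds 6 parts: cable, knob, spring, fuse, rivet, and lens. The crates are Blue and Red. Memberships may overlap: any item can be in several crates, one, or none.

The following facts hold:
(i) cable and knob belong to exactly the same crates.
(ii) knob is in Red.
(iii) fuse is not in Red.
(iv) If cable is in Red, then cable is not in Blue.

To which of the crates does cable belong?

cable: Red

From (ii): knob ∈ Red.
From (iii): fuse ∉ Red.
(i): cable matches knob: cable ∈ Red.
(iv): cable ∉ Blue.
(i): knob matches cable: knob ∉ Blue.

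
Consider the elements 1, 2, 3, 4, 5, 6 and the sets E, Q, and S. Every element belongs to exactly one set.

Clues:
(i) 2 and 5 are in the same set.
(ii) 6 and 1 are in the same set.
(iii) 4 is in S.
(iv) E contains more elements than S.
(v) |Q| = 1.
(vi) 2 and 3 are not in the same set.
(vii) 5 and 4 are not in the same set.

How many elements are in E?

4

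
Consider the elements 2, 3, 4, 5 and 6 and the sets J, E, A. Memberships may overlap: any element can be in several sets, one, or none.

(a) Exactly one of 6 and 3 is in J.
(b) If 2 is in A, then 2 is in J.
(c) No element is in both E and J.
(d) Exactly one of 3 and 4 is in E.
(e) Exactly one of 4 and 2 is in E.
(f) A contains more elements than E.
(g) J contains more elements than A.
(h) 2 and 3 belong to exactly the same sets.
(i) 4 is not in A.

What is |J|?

3

From (i): 4 ∉ A.
Suppose 2 ∉ J: no assignment then satisfies all the clues, so 2 ∈ J.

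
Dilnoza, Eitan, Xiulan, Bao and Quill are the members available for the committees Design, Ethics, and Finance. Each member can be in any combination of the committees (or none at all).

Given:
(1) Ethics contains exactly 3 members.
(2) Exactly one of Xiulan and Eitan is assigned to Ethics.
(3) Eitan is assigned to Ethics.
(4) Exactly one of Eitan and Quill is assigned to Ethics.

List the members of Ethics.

From (3): Eitan ∈ Ethics.
(2) (exactly one): Xiulan ∉ Ethics.
(4) (exactly one): Quill ∉ Ethics.
(1): only 3 candidates remain for Ethics, so all are in.

Ethics = {Bao, Dilnoza, Eitan}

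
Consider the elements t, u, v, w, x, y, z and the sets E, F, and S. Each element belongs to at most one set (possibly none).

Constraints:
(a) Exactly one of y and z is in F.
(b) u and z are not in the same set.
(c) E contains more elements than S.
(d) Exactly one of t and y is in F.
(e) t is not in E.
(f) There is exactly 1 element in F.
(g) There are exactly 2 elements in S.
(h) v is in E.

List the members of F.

F = {y}

From (e): t ∉ E.
From (h): v ∈ E.
Suppose t ∈ F: no assignment then satisfies all the clues, so t ∉ F.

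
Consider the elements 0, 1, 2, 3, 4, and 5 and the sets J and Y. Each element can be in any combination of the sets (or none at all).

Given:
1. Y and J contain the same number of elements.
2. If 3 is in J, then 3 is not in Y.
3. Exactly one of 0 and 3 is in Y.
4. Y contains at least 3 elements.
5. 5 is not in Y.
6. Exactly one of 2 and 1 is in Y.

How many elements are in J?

3

From (5): 5 ∉ Y.
Suppose 4 ∉ Y: no assignment then satisfies all the clues, so 4 ∈ Y.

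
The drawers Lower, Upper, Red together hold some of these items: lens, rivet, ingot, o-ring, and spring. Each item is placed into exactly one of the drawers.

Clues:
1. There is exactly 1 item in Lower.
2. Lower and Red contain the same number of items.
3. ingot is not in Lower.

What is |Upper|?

3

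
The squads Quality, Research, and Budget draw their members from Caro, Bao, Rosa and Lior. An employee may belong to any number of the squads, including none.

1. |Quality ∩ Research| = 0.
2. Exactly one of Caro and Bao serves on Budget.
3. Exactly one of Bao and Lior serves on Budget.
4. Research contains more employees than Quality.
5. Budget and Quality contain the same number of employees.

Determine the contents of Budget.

Budget = {Bao}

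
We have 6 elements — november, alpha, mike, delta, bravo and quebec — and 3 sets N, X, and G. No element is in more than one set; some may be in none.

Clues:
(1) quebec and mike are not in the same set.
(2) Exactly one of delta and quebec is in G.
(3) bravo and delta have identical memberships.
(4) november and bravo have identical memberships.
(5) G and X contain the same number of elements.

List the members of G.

G = {quebec}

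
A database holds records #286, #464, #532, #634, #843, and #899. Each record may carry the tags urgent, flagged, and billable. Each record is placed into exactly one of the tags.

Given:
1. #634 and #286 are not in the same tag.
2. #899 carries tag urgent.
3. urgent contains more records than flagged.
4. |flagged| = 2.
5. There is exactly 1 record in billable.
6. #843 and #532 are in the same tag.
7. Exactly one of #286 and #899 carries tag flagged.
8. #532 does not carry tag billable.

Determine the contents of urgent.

urgent = {#532, #843, #899}

From (2): #899 ∈ urgent.
From (8): #532 ∉ billable.
(6): #843 matches #532: #843 ∉ billable.
(7) (exactly one): #286 ∈ flagged.
(1): #634 ∉ flagged.
Suppose #464 ∈ urgent: no assignment then satisfies all the clues, so #464 ∉ urgent.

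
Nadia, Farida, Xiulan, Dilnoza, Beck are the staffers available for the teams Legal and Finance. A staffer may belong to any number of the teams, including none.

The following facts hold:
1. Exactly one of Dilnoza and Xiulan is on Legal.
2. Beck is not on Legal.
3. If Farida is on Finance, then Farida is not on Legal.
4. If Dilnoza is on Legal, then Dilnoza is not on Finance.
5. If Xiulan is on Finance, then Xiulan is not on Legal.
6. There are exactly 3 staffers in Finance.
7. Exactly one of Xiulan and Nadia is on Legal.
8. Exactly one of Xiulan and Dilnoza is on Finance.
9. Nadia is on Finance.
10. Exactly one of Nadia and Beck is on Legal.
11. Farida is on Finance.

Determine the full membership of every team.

Legal = {Dilnoza, Nadia}; Finance = {Farida, Nadia, Xiulan}

From (2): Beck ∉ Legal.
From (9): Nadia ∈ Finance.
From (11): Farida ∈ Finance.
(3): Farida ∉ Legal.
(10) (exactly one): Nadia ∈ Legal.
(7) (exactly one): Xiulan ∉ Legal.
(1) (exactly one): Dilnoza ∈ Legal.
(4): Dilnoza ∉ Finance.
(8) (exactly one): Xiulan ∈ Finance.
(6): Finance already has 3, so the rest are out.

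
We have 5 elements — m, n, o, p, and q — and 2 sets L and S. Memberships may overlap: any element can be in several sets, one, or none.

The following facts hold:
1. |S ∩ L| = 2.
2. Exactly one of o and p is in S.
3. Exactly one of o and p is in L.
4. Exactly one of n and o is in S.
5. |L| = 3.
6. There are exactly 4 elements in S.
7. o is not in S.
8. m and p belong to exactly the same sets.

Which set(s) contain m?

From (7): o ∉ S.
(2) (exactly one): p ∈ S.
(4) (exactly one): n ∈ S.
(6): only 4 candidates remain for S, so all are in.
Suppose m ∈ L: no assignment then satisfies all the clues, so m ∉ L.

m: S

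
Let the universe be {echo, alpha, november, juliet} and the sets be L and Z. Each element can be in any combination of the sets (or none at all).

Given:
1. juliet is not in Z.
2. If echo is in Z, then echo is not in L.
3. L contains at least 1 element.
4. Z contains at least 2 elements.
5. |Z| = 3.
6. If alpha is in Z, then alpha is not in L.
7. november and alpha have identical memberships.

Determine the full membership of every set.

From (1): juliet ∉ Z.
(5): only 3 candidates remain for Z, so all are in.
(6): alpha ∉ L.
(7): november matches alpha: november ∉ L.
(2): echo ∉ L.
(3): only 1 candidates remain for L, so all are in.

L = {juliet}; Z = {alpha, echo, november}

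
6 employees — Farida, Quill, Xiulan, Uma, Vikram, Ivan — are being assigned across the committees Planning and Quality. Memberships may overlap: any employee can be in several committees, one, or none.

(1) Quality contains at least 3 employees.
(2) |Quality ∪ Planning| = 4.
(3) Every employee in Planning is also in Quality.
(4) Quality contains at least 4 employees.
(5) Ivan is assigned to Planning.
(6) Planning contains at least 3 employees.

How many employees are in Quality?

4

From (5): Ivan ∈ Planning.
(3) with Ivan ∈ Planning: Ivan ∈ Quality.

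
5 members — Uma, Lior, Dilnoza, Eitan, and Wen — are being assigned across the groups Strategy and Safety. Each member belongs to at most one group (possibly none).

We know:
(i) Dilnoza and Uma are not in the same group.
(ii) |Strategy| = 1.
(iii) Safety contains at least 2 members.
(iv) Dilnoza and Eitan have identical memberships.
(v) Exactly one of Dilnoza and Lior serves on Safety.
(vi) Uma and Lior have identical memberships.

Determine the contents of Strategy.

Strategy = {Wen}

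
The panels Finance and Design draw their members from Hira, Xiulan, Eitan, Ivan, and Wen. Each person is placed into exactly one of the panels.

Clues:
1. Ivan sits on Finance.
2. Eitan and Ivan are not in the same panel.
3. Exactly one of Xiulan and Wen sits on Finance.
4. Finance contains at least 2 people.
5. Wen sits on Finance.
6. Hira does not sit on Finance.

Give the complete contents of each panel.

From (1): Ivan ∈ Finance.
From (5): Wen ∈ Finance.
From (6): Hira ∉ Finance.
(2): Eitan ∉ Finance.
(3) (exactly one): Xiulan ∉ Finance.
Only one panel left: Hira ∈ Design.
Only one panel left: Xiulan ∈ Design.
Only one panel left: Eitan ∈ Design.

Finance = {Ivan, Wen}; Design = {Eitan, Hira, Xiulan}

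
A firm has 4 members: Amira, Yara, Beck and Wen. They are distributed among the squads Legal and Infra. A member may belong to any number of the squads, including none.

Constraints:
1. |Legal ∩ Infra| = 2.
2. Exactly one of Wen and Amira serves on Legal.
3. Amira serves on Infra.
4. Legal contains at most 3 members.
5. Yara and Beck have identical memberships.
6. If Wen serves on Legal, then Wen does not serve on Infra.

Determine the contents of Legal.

Legal = {Beck, Wen, Yara}

From (3): Amira ∈ Infra.
Suppose Amira ∈ Legal: no assignment then satisfies all the clues, so Amira ∉ Legal.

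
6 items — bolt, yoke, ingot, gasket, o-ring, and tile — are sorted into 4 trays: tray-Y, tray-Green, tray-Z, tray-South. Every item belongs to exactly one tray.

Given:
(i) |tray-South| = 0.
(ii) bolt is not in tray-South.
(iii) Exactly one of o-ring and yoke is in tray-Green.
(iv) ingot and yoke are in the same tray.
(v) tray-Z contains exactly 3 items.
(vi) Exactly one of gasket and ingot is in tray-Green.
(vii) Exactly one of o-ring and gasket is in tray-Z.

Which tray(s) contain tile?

tile: tray-Z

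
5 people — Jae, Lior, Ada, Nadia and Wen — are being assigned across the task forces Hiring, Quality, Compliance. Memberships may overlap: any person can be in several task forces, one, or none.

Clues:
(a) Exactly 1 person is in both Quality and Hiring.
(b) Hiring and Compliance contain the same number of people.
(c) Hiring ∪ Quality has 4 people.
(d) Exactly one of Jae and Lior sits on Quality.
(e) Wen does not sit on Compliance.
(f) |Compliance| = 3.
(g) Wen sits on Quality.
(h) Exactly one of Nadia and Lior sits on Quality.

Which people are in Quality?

Quality = {Lior, Wen}

From (e): Wen ∉ Compliance.
From (g): Wen ∈ Quality.
Suppose Jae ∈ Quality: no assignment then satisfies all the clues, so Jae ∉ Quality.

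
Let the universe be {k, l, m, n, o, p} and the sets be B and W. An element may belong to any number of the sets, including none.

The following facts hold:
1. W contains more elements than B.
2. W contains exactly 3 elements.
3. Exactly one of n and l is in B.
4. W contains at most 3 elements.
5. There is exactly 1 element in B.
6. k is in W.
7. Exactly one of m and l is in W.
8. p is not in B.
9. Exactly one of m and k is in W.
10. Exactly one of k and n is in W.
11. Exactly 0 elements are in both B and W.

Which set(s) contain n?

n: B

From (6): k ∈ W.
From (8): p ∉ B.
(9) (exactly one): m ∉ W.
(10) (exactly one): n ∉ W.
(7) (exactly one): l ∈ W.
Suppose n ∉ B: no assignment then satisfies all the clues, so n ∈ B.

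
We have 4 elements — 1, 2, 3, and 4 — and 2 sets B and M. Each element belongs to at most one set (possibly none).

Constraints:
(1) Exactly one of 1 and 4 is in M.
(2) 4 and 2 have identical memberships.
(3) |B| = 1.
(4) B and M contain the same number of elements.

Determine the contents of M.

M = {1}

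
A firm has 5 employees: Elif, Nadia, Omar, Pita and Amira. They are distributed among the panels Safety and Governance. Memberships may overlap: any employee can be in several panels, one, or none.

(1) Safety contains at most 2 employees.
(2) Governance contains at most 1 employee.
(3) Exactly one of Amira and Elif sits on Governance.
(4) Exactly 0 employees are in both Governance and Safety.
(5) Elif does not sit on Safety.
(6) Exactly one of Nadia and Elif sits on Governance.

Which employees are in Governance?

Governance = {Elif}

From (5): Elif ∉ Safety.
Suppose Elif ∉ Governance: no assignment then satisfies all the clues, so Elif ∈ Governance.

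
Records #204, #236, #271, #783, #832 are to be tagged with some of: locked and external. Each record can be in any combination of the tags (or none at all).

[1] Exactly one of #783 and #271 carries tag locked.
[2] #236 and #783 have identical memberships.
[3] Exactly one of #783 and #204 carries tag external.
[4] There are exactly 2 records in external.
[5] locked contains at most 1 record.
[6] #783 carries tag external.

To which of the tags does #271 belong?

From (6): #783 ∈ external.
(2): #236 matches #783: #236 ∈ external.
(3) (exactly one): #204 ∉ external.
(4): external already has 2, so the rest are out.
Suppose #271 ∉ locked: no assignment then satisfies all the clues, so #271 ∈ locked.

#271: locked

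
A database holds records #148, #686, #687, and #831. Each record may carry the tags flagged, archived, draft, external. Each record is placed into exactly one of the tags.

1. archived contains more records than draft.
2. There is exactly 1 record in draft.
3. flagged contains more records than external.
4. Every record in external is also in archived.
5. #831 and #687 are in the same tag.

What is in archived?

archived = {#687, #831}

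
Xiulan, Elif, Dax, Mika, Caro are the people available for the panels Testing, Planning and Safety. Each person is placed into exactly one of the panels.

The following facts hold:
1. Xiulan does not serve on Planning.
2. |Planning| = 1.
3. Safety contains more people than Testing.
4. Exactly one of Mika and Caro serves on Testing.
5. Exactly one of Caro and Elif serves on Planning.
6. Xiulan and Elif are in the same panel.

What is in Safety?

Safety = {Dax, Elif, Xiulan}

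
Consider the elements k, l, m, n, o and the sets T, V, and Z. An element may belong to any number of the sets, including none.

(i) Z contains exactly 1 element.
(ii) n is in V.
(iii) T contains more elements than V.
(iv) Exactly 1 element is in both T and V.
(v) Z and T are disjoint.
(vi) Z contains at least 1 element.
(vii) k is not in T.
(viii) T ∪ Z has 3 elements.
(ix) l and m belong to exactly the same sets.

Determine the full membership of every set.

T = {n, o}; V = {n}; Z = {k}

From (ii): n ∈ V.
From (vii): k ∉ T.
Suppose k ∈ V: no assignment then satisfies all the clues, so k ∉ V.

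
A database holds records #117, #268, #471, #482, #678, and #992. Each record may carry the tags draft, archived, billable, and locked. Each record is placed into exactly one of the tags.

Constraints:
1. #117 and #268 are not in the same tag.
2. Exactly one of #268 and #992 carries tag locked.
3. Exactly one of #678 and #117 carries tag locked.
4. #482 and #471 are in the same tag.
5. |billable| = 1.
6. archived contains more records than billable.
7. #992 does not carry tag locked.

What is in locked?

locked = {#268, #678}

From (7): #992 ∉ locked.
(2) (exactly one): #268 ∈ locked.
(1): #117 ∉ locked.
(3) (exactly one): #678 ∈ locked.
Suppose #471 ∈ locked: no assignment then satisfies all the clues, so #471 ∉ locked.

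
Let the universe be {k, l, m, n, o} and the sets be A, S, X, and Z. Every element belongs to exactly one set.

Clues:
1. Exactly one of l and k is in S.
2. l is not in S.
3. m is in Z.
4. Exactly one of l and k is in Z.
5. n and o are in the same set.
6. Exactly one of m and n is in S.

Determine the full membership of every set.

A = {}; S = {k, n, o}; X = {}; Z = {l, m}

From (2): l ∉ S.
From (3): m ∈ Z.
(1) (exactly one): k ∈ S.
(4) (exactly one): l ∈ Z.
(6) (exactly one): n ∈ S.
(5): o matches n: o ∉ A.
(5): o matches n: o ∈ S.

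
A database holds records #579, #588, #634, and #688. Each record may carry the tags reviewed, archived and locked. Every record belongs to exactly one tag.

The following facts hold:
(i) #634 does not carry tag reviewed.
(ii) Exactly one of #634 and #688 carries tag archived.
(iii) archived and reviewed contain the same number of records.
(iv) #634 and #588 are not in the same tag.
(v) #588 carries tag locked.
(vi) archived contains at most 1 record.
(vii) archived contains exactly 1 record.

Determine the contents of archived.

archived = {#634}

From (i): #634 ∉ reviewed.
From (v): #588 ∈ locked.
(iv): #634 ∉ locked.
Only one tag left: #634 ∈ archived.
(ii) (exactly one): #688 ∉ archived.
(vi): archived already has 1, so the rest are out.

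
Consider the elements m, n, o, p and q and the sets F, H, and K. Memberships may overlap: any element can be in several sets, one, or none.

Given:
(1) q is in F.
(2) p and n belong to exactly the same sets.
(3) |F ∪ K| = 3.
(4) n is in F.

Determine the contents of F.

F = {n, p, q}

From (1): q ∈ F.
From (4): n ∈ F.
(2): p matches n: p ∈ F.
Suppose m ∈ F: no assignment then satisfies all the clues, so m ∉ F.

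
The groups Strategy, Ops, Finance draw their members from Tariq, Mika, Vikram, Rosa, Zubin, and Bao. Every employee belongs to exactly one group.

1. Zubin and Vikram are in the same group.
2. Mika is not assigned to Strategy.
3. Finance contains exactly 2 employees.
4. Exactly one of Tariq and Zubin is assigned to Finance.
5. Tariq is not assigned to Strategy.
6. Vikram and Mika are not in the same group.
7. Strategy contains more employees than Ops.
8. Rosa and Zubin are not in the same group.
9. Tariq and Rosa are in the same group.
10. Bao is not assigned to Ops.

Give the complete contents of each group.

Strategy = {Bao, Vikram, Zubin}; Ops = {Mika}; Finance = {Rosa, Tariq}

From (2): Mika ∉ Strategy.
From (5): Tariq ∉ Strategy.
From (10): Bao ∉ Ops.
(9): Rosa matches Tariq: Rosa ∉ Strategy.
Suppose Tariq ∈ Ops: no assignment then satisfies all the clues, so Tariq ∉ Ops.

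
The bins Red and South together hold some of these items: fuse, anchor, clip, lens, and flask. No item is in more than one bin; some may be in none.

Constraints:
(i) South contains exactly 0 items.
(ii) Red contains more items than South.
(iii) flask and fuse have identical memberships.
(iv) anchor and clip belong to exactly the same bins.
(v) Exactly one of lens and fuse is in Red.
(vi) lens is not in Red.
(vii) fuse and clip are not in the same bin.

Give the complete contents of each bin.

Red = {flask, fuse}; South = {}

From (vi): lens ∉ Red.
(i): South already has 0, so the rest are out.
(v) (exactly one): fuse ∈ Red.
(vii): clip ∉ Red.
(iii): flask matches fuse: flask ∈ Red.
(iv): anchor matches clip: anchor ∉ Red.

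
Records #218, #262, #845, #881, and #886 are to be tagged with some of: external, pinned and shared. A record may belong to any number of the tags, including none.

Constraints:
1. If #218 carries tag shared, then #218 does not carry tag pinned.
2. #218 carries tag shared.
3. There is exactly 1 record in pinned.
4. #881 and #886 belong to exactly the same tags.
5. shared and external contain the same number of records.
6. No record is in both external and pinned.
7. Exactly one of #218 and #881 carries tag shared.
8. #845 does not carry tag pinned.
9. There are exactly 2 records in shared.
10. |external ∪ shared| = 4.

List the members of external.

From (2): #218 ∈ shared.
From (8): #845 ∉ pinned.
(1): #218 ∉ pinned.
(7) (exactly one): #881 ∉ shared.
(4): #886 matches #881: #886 ∉ shared.
Suppose #218 ∈ external: no assignment then satisfies all the clues, so #218 ∉ external.

external = {#881, #886}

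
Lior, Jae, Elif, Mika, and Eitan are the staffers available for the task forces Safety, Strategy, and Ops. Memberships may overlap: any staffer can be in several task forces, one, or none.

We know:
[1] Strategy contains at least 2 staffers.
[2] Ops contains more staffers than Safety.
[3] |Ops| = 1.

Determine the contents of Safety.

Safety = {}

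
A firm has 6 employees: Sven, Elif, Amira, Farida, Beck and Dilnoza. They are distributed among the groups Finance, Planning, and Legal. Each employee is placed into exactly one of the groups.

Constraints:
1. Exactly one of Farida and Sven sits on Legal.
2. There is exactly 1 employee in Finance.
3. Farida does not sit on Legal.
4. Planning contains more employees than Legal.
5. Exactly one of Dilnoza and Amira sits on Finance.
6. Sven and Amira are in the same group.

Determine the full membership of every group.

Finance = {Dilnoza}; Planning = {Beck, Elif, Farida}; Legal = {Amira, Sven}

From (3): Farida ∉ Legal.
(1) (exactly one): Sven ∈ Legal.
(6): Amira matches Sven: Amira ∉ Finance.
(6): Amira matches Sven: Amira ∉ Planning.
(6): Amira matches Sven: Amira ∈ Legal.
(5) (exactly one): Dilnoza ∈ Finance.
(2): Finance already has 1, so the rest are out.
Only one group left: Farida ∈ Planning.
Suppose Elif ∉ Planning: no assignment then satisfies all the clues, so Elif ∈ Planning.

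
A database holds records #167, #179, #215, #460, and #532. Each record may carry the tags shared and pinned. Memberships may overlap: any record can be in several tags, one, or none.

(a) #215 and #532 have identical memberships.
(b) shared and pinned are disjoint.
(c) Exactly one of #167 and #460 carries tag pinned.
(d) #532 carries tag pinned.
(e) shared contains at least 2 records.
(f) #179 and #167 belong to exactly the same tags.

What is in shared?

From (d): #532 ∈ pinned.
(a): #215 matches #532: #215 ∈ pinned.
(b) (disjoint): #215 ∉ shared.
(b) (disjoint): #532 ∉ shared.
Suppose #167 ∉ shared: no assignment then satisfies all the clues, so #167 ∈ shared.

shared = {#167, #179}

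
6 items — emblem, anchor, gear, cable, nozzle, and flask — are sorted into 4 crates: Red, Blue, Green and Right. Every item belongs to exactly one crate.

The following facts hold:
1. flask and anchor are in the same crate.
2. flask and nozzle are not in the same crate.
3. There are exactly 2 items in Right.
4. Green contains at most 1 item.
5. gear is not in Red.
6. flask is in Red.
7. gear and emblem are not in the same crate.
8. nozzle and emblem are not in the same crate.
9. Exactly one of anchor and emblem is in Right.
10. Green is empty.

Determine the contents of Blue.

From (5): gear ∉ Red.
From (6): flask ∈ Red.
(1): anchor matches flask: anchor ∈ Red.
(2): nozzle ∉ Red.
(9) (exactly one): emblem ∈ Right.
(10): Green already has 0, so the rest are out.
(7): gear ∉ Right.
(8): nozzle ∉ Right.
Only one crate left: gear ∈ Blue.
Only one crate left: nozzle ∈ Blue.
(3): only 2 candidates remain for Right, so all are in.

Blue = {gear, nozzle}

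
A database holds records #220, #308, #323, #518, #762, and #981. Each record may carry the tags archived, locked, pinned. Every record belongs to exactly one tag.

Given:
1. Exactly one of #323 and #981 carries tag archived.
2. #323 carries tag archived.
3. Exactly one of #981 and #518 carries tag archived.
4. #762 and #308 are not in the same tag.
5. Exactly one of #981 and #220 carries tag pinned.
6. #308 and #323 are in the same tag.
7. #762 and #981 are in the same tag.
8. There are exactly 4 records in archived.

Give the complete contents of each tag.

archived = {#220, #308, #323, #518}; locked = {}; pinned = {#762, #981}

From (2): #323 ∈ archived.
(1) (exactly one): #981 ∉ archived.
(3) (exactly one): #518 ∈ archived.
(6): #308 matches #323: #308 ∈ archived.
(7): #762 matches #981: #762 ∉ archived.
(8): only 4 candidates remain for archived, so all are in.
(5) (exactly one): #981 ∈ pinned.
(7): #762 matches #981: #762 ∉ locked.
(7): #762 matches #981: #762 ∈ pinned.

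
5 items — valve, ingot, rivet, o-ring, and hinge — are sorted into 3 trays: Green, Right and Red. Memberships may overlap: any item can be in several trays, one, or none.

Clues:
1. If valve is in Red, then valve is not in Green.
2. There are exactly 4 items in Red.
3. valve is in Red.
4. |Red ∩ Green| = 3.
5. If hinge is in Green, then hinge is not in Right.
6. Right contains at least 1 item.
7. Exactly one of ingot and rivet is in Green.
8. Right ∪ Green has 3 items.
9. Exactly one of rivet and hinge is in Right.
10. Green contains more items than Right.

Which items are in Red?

Red = {hinge, o-ring, rivet, valve}

From (3): valve ∈ Red.
(1): valve ∉ Green.
Suppose ingot ∈ Red: no assignment then satisfies all the clues, so ingot ∉ Red.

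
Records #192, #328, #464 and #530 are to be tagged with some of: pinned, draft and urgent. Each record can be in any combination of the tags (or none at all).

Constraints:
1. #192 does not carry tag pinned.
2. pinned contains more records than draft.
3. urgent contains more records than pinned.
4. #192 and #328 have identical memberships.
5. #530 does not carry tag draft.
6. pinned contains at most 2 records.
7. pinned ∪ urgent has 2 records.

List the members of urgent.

urgent = {#464, #530}

From (1): #192 ∉ pinned.
From (5): #530 ∉ draft.
(4): #328 matches #192: #328 ∉ pinned.
Suppose #192 ∈ urgent: no assignment then satisfies all the clues, so #192 ∉ urgent.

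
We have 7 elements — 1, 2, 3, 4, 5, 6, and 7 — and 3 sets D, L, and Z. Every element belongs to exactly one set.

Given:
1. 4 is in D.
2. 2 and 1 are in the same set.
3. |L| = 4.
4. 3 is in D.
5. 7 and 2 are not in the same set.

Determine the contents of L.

From (1): 4 ∈ D.
From (4): 3 ∈ D.
Suppose 1 ∉ L: no assignment then satisfies all the clues, so 1 ∈ L.

L = {1, 2, 5, 6}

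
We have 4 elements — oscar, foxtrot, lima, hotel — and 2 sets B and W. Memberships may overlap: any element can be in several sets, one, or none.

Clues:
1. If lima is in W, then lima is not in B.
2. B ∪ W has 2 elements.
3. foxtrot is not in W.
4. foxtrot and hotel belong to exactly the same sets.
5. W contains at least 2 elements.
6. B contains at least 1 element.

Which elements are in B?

B = {oscar}

From (3): foxtrot ∉ W.
(4): hotel matches foxtrot: hotel ∉ W.
(5): only 2 candidates remain for W, so all are in.
(1): lima ∉ B.
Suppose oscar ∉ B: no assignment then satisfies all the clues, so oscar ∈ B.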